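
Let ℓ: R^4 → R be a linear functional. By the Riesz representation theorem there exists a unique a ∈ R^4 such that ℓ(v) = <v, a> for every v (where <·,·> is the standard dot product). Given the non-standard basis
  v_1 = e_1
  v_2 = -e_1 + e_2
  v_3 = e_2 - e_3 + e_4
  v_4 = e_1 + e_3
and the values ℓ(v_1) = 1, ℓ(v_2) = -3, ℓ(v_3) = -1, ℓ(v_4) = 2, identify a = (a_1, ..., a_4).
a = (1, -2, 1, 2)

Write a = (a_1, ..., a_4) in the standard basis. For each basis vector v_i, ℓ(v_i) = <v_i, a> is a linear equation in the a_j's. Collect the n equations into a matrix system V a = ℓ, where row i of V is v_i (expressed in the standard basis). Since V is invertible (lower-triangular with 1s on the diagonal, up to permutation), solve by back-substitution:
  V =
[[1, 0, 0, 0],
 [-1, 1, 0, 0],
 [0, 1, -1, 1],
 [1, 0, 1, 0]]
  V a = (1, -3, -1, 2)
Solving gives a = (1, -2, 1, 2).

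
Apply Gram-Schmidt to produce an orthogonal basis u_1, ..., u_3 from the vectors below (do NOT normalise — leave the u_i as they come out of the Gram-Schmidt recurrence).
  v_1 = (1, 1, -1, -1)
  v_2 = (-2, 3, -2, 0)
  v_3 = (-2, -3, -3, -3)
Orthogonal basis:
  u_1 = (1, 1, -1, -1)
  u_2 = (-11/4, 9/4, -5/4, 3/4)
  u_3 = (-130/59, -194/59, -161/59, -163/59)

Apply the Gram-Schmidt recurrence
  u_1 = v_1
  u_i = v_i − Σ_{j<i} ((v_i · u_j) / (u_j · u_j)) · u_j.

Step by step this gives:
  u_1 = (1, 1, -1, -1)
  u_2 = (-11/4, 9/4, -5/4, 3/4)
  u_3 = (-130/59, -194/59, -161/59, -163/59)

Orthogonality check:
  u_2 · u_1 = 0 (should be 0)
  u_3 · u_1 = 0 (should be 0)
  u_3 · u_2 = 0 (should be 0)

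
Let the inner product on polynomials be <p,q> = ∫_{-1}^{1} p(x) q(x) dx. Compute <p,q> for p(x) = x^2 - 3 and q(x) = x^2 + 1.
<p,q> = -104/15

Expand the product: p(x)·q(x) = x^4 - 2*x^2 - 3.
∫_{-1}^{1} of each monomial x^k gives [2/(k+1) if k even, 0 if k odd]. Integrating term-by-term (or equivalently evaluating the antiderivative F(x) = x^5/5 - 2*x^3/3 - 3*x at the endpoints):
  F(1) − F(−1) = -52/15 − (52/15) = -104/15.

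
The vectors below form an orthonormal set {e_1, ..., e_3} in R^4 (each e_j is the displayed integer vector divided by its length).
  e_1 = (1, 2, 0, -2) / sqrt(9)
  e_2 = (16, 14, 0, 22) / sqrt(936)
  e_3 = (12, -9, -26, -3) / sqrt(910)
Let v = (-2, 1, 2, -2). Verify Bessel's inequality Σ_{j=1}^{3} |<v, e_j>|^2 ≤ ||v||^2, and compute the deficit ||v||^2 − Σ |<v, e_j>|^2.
Σ |<v, e_j>|^2 = 446/35; ||v||^2 = 13; deficit = 9/35

Write each e_j = u_j / sqrt(<u_j, u_j>) where u_j is the displayed integer vector. Then <v, e_j> = <v, u_j> / sqrt(<u_j, u_j>), so |<v, e_j>|^2 = <v, u_j>^2 / <u_j, u_j>.
Coefficients: <v, e_1> = 4/sqrt(9), <v, e_2> = -62/sqrt(936), <v, e_3> = -79/sqrt(910).
Square and sum: Σ |<v, e_j>|^2 = 446/35.
Compute ||v||^2 = v·v = 13.
Deficit = 13 − 446/35 = 9/35 ≥ 0, confirming Bessel's inequality. (The deficit equals ||v − Σ <v,e_j> e_j||^2, the squared distance from v to span{e_j}.)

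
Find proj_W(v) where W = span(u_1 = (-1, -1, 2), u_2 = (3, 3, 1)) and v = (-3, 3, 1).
proj_W(v) = (0, 0, 1)

Set up U = [u_1 | ... | u_2] ∈ R^(3×2). The projector onto W = col(U) is P = U (U^T U)^(-1) U^T.
Compute U^T U =
  [6, -4]
  [-4, 19],
and U^T v = (2, 1).
Solve U^T U · c = U^T v for the coefficients: c = (3/7, 1/7). The projection is proj_W(v) = U c.
Check: (v - proj_W(v)) · u_1 = 0  (should be 0).
Check: (v - proj_W(v)) · u_2 = 0  (should be 0).
Result: proj_W(v) = (0, 0, 1).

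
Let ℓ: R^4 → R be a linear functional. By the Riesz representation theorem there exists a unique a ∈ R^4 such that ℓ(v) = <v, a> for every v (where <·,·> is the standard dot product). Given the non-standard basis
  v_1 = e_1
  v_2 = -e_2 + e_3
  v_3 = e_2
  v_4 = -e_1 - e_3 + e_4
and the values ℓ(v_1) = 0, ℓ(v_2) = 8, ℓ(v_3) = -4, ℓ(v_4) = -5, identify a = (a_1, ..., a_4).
a = (0, -4, 4, -1)

Write a = (a_1, ..., a_4) in the standard basis. For each basis vector v_i, ℓ(v_i) = <v_i, a> is a linear equation in the a_j's. Collect the n equations into a matrix system V a = ℓ, where row i of V is v_i (expressed in the standard basis). Since V is invertible (lower-triangular with 1s on the diagonal, up to permutation), solve by back-substitution:
  V =
[[1, 0, 0, 0],
 [0, -1, 1, 0],
 [0, 1, 0, 0],
 [-1, 0, -1, 1]]
  V a = (0, 8, -4, -5)
Solving gives a = (0, -4, 4, -1).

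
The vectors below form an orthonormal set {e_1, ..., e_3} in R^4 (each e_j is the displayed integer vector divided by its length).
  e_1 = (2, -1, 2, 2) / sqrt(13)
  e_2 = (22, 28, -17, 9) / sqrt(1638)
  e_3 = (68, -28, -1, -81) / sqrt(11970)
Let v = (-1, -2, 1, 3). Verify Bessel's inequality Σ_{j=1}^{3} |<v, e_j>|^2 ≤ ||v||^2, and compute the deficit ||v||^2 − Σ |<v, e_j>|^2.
Σ |<v, e_j>|^2 = 1256/95; ||v||^2 = 15; deficit = 169/95

Write each e_j = u_j / sqrt(<u_j, u_j>) where u_j is the displayed integer vector. Then <v, e_j> = <v, u_j> / sqrt(<u_j, u_j>), so |<v, e_j>|^2 = <v, u_j>^2 / <u_j, u_j>.
Coefficients: <v, e_1> = 8/sqrt(13), <v, e_2> = -68/sqrt(1638), <v, e_3> = -256/sqrt(11970).
Square and sum: Σ |<v, e_j>|^2 = 1256/95.
Compute ||v||^2 = v·v = 15.
Deficit = 15 − 1256/95 = 169/95 ≥ 0, confirming Bessel's inequality. (The deficit equals ||v − Σ <v,e_j> e_j||^2, the squared distance from v to span{e_j}.)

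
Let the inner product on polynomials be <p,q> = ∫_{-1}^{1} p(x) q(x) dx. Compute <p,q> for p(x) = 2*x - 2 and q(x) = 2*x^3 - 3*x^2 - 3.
<p,q> = 88/5

Expand the product: p(x)·q(x) = 4*x^4 - 10*x^3 + 6*x^2 - 6*x + 6.
∫_{-1}^{1} of each monomial x^k gives [2/(k+1) if k even, 0 if k odd]. Integrating term-by-term (or equivalently evaluating the antiderivative F(x) = 4*x^5/5 - 5*x^4/2 + 2*x^3 - 3*x^2 + 6*x at the endpoints):
  F(1) − F(−1) = 33/10 − (-143/10) = 88/5.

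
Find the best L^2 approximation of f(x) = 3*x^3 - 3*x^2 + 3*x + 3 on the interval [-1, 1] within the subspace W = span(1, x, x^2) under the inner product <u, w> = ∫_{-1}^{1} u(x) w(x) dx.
g(x) = -3*x^2 + 24*x/5 + 3

The best approximation g ∈ W is the orthogonal projection of f onto W. Writing g = a_0 + a_1 x + a_2 x^2, the coefficients solve the normal equations G · a = b where
  G_{ij} = <φ_i, φ_j> and b_i = <f, φ_i>, with φ_0 = 1, φ_1 = x, φ_2 = x^2.
G =
  [2, 0, 2/3]
  [0, 2/3, 0]
  [2/3, 0, 2/5],
b = (4, 16/5, 4/5).
Solving gives a_0 = 3, a_1 = 24/5, a_2 = -3, so
  g(x) = -3*x^2 + 24*x/5 + 3.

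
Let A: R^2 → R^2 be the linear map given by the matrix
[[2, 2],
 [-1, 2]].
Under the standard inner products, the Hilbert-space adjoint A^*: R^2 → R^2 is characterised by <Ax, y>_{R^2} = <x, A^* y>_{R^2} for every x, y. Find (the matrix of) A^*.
A^* = A^T =
[[2, -1],
 [2, 2]]

For real matrices with standard dot products, the defining identity <Ax, y> = <x, A^* y> gives (Ax)^T y = x^T (A^*) y, i.e. x^T A^T y = x^T (A^*) y. Since this holds for all x, y, we must have A^* = A^T. Therefore
A^* =
[[2, -1],
 [2, 2]].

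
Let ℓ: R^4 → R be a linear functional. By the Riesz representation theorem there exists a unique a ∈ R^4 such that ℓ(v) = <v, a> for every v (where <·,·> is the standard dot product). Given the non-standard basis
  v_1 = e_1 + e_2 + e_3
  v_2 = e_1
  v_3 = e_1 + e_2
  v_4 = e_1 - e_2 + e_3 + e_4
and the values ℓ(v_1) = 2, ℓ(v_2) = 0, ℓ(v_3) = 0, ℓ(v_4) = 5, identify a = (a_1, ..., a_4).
a = (0, 0, 2, 3)

Write a = (a_1, ..., a_4) in the standard basis. For each basis vector v_i, ℓ(v_i) = <v_i, a> is a linear equation in the a_j's. Collect the n equations into a matrix system V a = ℓ, where row i of V is v_i (expressed in the standard basis). Since V is invertible (lower-triangular with 1s on the diagonal, up to permutation), solve by back-substitution:
  V =
[[1, 1, 1, 0],
 [1, 0, 0, 0],
 [1, 1, 0, 0],
 [1, -1, 1, 1]]
  V a = (2, 0, 0, 5)
Solving gives a = (0, 0, 2, 3).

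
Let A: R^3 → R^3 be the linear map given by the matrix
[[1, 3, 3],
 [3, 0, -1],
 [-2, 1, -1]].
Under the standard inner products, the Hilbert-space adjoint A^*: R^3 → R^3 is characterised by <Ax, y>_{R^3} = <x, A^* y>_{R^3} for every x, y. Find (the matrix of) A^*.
A^* = A^T =
[[1, 3, -2],
 [3, 0, 1],
 [3, -1, -1]]

For real matrices with standard dot products, the defining identity <Ax, y> = <x, A^* y> gives (Ax)^T y = x^T (A^*) y, i.e. x^T A^T y = x^T (A^*) y. Since this holds for all x, y, we must have A^* = A^T. Therefore
A^* =
[[1, 3, -2],
 [3, 0, 1],
 [3, -1, -1]].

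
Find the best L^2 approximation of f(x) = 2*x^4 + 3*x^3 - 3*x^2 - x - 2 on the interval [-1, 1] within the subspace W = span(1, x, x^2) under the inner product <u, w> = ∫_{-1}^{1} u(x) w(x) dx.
g(x) = -9*x^2/7 + 4*x/5 - 76/35

The best approximation g ∈ W is the orthogonal projection of f onto W. Writing g = a_0 + a_1 x + a_2 x^2, the coefficients solve the normal equations G · a = b where
  G_{ij} = <φ_i, φ_j> and b_i = <f, φ_i>, with φ_0 = 1, φ_1 = x, φ_2 = x^2.
G =
  [2, 0, 2/3]
  [0, 2/3, 0]
  [2/3, 0, 2/5],
b = (-26/5, 8/15, -206/105).
Solving gives a_0 = -76/35, a_1 = 4/5, a_2 = -9/7, so
  g(x) = -9*x^2/7 + 4*x/5 - 76/35.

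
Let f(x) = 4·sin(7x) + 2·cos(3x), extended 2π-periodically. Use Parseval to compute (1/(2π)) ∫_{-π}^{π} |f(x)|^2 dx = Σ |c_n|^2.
Σ |c_n|^2 = 10

Expand |f|^2 and use orthogonality of {sin(nx), cos(mx)} on [-π, π]:
  ∫_{-π}^{π} sin(nx)^2 dx = π, ∫ cos(mx)^2 dx = π, and cross terms integrate to 0.
So ∫_{-π}^{π} f(x)^2 dx = 4^2 · π + 2^2 · π = (16 + 4)π.
Divide by 2π: (16 + 4)/2 = 10.
By Parseval, this equals Σ |c_n|^2.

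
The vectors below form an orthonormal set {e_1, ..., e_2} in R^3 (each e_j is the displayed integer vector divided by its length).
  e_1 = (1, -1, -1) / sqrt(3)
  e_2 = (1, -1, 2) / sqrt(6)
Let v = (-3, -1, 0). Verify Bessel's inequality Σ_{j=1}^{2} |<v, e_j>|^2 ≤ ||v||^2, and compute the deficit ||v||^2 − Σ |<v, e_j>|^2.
Σ |<v, e_j>|^2 = 2; ||v||^2 = 10; deficit = 8

Write each e_j = u_j / sqrt(<u_j, u_j>) where u_j is the displayed integer vector. Then <v, e_j> = <v, u_j> / sqrt(<u_j, u_j>), so |<v, e_j>|^2 = <v, u_j>^2 / <u_j, u_j>.
Coefficients: <v, e_1> = -2/sqrt(3), <v, e_2> = -2/sqrt(6).
Square and sum: Σ |<v, e_j>|^2 = 2.
Compute ||v||^2 = v·v = 10.
Deficit = 10 − 2 = 8 ≥ 0, confirming Bessel's inequality. (The deficit equals ||v − Σ <v,e_j> e_j||^2, the squared distance from v to span{e_j}.)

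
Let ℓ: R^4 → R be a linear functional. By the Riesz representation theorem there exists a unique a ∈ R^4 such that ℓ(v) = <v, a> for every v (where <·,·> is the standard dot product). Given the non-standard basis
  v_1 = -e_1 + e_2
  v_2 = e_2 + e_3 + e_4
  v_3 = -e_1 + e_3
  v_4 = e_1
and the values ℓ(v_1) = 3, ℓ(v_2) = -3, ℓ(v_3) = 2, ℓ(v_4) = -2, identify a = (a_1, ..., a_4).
a = (-2, 1, 0, -4)

Write a = (a_1, ..., a_4) in the standard basis. For each basis vector v_i, ℓ(v_i) = <v_i, a> is a linear equation in the a_j's. Collect the n equations into a matrix system V a = ℓ, where row i of V is v_i (expressed in the standard basis). Since V is invertible (lower-triangular with 1s on the diagonal, up to permutation), solve by back-substitution:
  V =
[[-1, 1, 0, 0],
 [0, 1, 1, 1],
 [-1, 0, 1, 0],
 [1, 0, 0, 0]]
  V a = (3, -3, 2, -2)
Solving gives a = (-2, 1, 0, -4).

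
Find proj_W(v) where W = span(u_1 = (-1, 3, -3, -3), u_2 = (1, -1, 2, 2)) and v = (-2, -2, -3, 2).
proj_W(v) = (-5/4, -9/4, -3/4, -3/4)

Set up U = [u_1 | ... | u_2] ∈ R^(4×2). The projector onto W = col(U) is P = U (U^T U)^(-1) U^T.
Compute U^T U =
  [28, -16]
  [-16, 10],
and U^T v = (-1, -2).
Solve U^T U · c = U^T v for the coefficients: c = (-7/4, -3). The projection is proj_W(v) = U c.
Check: (v - proj_W(v)) · u_1 = 0  (should be 0).
Check: (v - proj_W(v)) · u_2 = 0  (should be 0).
Result: proj_W(v) = (-5/4, -9/4, -3/4, -3/4).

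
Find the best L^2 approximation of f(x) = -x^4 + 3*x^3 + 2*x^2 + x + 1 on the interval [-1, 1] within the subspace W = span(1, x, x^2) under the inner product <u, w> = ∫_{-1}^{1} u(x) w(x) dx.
g(x) = 8*x^2/7 + 14*x/5 + 38/35

The best approximation g ∈ W is the orthogonal projection of f onto W. Writing g = a_0 + a_1 x + a_2 x^2, the coefficients solve the normal equations G · a = b where
  G_{ij} = <φ_i, φ_j> and b_i = <f, φ_i>, with φ_0 = 1, φ_1 = x, φ_2 = x^2.
G =
  [2, 0, 2/3]
  [0, 2/3, 0]
  [2/3, 0, 2/5],
b = (44/15, 28/15, 124/105).
Solving gives a_0 = 38/35, a_1 = 14/5, a_2 = 8/7, so
  g(x) = 8*x^2/7 + 14*x/5 + 38/35.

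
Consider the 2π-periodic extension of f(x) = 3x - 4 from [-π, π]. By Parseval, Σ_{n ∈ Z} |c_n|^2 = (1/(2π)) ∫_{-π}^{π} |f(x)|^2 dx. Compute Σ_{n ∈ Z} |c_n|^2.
Σ |c_n|^2 = 3π^2 + 16

Expand and integrate term by term over [-π, π]:
  ∫ (3x)^2 dx = 9·(2π^3/3); ∫ 2·3·(-4)·x dx = 0 (odd integrand); ∫ (-4)^2 dx = 16·2π.
So (1/(2π)) ∫_{-π}^{π} (3x - 4)^2 dx = 9π^2/3 + 16 = 3π^2 + 16.
Parseval ⇒ Σ |c_n|^2 = 3π^2 + 16.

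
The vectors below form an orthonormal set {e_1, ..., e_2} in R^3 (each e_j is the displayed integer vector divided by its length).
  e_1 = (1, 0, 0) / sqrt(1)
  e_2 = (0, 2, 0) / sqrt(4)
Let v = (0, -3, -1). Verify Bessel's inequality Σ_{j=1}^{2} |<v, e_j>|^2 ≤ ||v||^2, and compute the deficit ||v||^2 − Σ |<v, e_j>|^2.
Σ |<v, e_j>|^2 = 9; ||v||^2 = 10; deficit = 1

Write each e_j = u_j / sqrt(<u_j, u_j>) where u_j is the displayed integer vector. Then <v, e_j> = <v, u_j> / sqrt(<u_j, u_j>), so |<v, e_j>|^2 = <v, u_j>^2 / <u_j, u_j>.
Coefficients: <v, e_1> = 0/sqrt(1), <v, e_2> = -6/sqrt(4).
Square and sum: Σ |<v, e_j>|^2 = 9.
Compute ||v||^2 = v·v = 10.
Deficit = 10 − 9 = 1 ≥ 0, confirming Bessel's inequality. (The deficit equals ||v − Σ <v,e_j> e_j||^2, the squared distance from v to span{e_j}.)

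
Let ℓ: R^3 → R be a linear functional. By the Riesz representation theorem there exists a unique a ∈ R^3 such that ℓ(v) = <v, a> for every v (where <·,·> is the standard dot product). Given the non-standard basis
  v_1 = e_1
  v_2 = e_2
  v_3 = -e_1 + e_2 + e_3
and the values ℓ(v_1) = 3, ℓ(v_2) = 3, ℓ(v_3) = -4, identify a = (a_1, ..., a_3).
a = (3, 3, -4)

Write a = (a_1, ..., a_3) in the standard basis. For each basis vector v_i, ℓ(v_i) = <v_i, a> is a linear equation in the a_j's. Collect the n equations into a matrix system V a = ℓ, where row i of V is v_i (expressed in the standard basis). Since V is invertible (lower-triangular with 1s on the diagonal, up to permutation), solve by back-substitution:
  V =
[[1, 0, 0],
 [0, 1, 0],
 [-1, 1, 1]]
  V a = (3, 3, -4)
Solving gives a = (3, 3, -4).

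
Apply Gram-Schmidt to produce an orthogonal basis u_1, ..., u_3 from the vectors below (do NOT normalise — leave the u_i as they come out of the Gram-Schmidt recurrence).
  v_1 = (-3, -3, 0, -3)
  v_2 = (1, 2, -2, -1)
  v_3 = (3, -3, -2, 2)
Orthogonal basis:
  u_1 = (-3, -3, 0, -3)
  u_2 = (1/3, 4/3, -2, -5/3)
  u_3 = (63/26, -43/13, -33/13, 23/26)

Apply the Gram-Schmidt recurrence
  u_1 = v_1
  u_i = v_i − Σ_{j<i} ((v_i · u_j) / (u_j · u_j)) · u_j.

Step by step this gives:
  u_1 = (-3, -3, 0, -3)
  u_2 = (1/3, 4/3, -2, -5/3)
  u_3 = (63/26, -43/13, -33/13, 23/26)

Orthogonality check:
  u_2 · u_1 = 0 (should be 0)
  u_3 · u_1 = 0 (should be 0)
  u_3 · u_2 = 0 (should be 0)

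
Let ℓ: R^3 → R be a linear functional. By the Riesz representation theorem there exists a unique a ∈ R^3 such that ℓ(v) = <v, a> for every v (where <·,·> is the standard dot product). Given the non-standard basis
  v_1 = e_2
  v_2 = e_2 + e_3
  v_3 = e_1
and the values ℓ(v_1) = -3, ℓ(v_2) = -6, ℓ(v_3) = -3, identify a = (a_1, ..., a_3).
a = (-3, -3, -3)

Write a = (a_1, ..., a_3) in the standard basis. For each basis vector v_i, ℓ(v_i) = <v_i, a> is a linear equation in the a_j's. Collect the n equations into a matrix system V a = ℓ, where row i of V is v_i (expressed in the standard basis). Since V is invertible (lower-triangular with 1s on the diagonal, up to permutation), solve by back-substitution:
  V =
[[0, 1, 0],
 [0, 1, 1],
 [1, 0, 0]]
  V a = (-3, -6, -3)
Solving gives a = (-3, -3, -3).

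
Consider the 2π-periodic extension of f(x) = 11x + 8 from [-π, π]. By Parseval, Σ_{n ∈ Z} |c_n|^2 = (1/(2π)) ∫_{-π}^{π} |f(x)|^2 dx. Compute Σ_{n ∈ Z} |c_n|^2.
Σ |c_n|^2 = 121π^2/3 + 64

Expand and integrate term by term over [-π, π]:
  ∫ (11x)^2 dx = 121·(2π^3/3); ∫ 2·11·(8)·x dx = 0 (odd integrand); ∫ 8^2 dx = 64·2π.
So (1/(2π)) ∫_{-π}^{π} (11x + 8)^2 dx = 121π^2/3 + 64 = 121π^2/3 + 64.
Parseval ⇒ Σ |c_n|^2 = 121π^2/3 + 64.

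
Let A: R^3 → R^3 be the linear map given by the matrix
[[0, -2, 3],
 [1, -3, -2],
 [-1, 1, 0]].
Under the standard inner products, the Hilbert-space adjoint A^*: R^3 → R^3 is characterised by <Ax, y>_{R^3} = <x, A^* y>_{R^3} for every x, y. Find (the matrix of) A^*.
A^* = A^T =
[[0, 1, -1],
 [-2, -3, 1],
 [3, -2, 0]]

For real matrices with standard dot products, the defining identity <Ax, y> = <x, A^* y> gives (Ax)^T y = x^T (A^*) y, i.e. x^T A^T y = x^T (A^*) y. Since this holds for all x, y, we must have A^* = A^T. Therefore
A^* =
[[0, 1, -1],
 [-2, -3, 1],
 [3, -2, 0]].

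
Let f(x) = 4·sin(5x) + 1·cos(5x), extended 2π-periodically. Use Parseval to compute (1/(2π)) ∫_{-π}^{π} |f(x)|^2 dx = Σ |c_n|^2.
Σ |c_n|^2 = 17/2

Expand |f|^2 and use orthogonality of {sin(nx), cos(mx)} on [-π, π]:
  ∫_{-π}^{π} sin(nx)^2 dx = π, ∫ cos(mx)^2 dx = π, and cross terms integrate to 0.
So ∫_{-π}^{π} f(x)^2 dx = 4^2 · π + 1^2 · π = (16 + 1)π.
Divide by 2π: (16 + 1)/2 = 17/2.
By Parseval, this equals Σ |c_n|^2.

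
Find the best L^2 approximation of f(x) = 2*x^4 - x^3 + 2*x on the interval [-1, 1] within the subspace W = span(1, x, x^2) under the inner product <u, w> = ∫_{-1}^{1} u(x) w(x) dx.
g(x) = 12*x^2/7 + 7*x/5 - 6/35

The best approximation g ∈ W is the orthogonal projection of f onto W. Writing g = a_0 + a_1 x + a_2 x^2, the coefficients solve the normal equations G · a = b where
  G_{ij} = <φ_i, φ_j> and b_i = <f, φ_i>, with φ_0 = 1, φ_1 = x, φ_2 = x^2.
G =
  [2, 0, 2/3]
  [0, 2/3, 0]
  [2/3, 0, 2/5],
b = (4/5, 14/15, 4/7).
Solving gives a_0 = -6/35, a_1 = 7/5, a_2 = 12/7, so
  g(x) = 12*x^2/7 + 7*x/5 - 6/35.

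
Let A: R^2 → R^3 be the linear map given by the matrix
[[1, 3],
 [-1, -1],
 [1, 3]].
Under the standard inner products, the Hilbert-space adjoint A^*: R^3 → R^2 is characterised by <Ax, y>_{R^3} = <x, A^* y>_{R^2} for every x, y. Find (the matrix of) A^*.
A^* = A^T =
[[1, -1, 1],
 [3, -1, 3]]

For real matrices with standard dot products, the defining identity <Ax, y> = <x, A^* y> gives (Ax)^T y = x^T (A^*) y, i.e. x^T A^T y = x^T (A^*) y. Since this holds for all x, y, we must have A^* = A^T. Therefore
A^* =
[[1, -1, 1],
 [3, -1, 3]].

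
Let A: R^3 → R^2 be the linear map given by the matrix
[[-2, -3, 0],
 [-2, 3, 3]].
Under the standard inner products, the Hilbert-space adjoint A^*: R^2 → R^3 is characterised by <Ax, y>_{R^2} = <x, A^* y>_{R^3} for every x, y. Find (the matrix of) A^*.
A^* = A^T =
[[-2, -2],
 [-3, 3],
 [0, 3]]

For real matrices with standard dot products, the defining identity <Ax, y> = <x, A^* y> gives (Ax)^T y = x^T (A^*) y, i.e. x^T A^T y = x^T (A^*) y. Since this holds for all x, y, we must have A^* = A^T. Therefore
A^* =
[[-2, -2],
 [-3, 3],
 [0, 3]].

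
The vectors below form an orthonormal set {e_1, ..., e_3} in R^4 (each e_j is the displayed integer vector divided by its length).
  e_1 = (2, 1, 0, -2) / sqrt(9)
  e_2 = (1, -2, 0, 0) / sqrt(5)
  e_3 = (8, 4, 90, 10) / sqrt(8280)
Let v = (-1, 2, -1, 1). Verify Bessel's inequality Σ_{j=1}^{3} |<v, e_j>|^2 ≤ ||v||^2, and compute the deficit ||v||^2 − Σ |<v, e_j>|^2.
Σ |<v, e_j>|^2 = 143/23; ||v||^2 = 7; deficit = 18/23

Write each e_j = u_j / sqrt(<u_j, u_j>) where u_j is the displayed integer vector. Then <v, e_j> = <v, u_j> / sqrt(<u_j, u_j>), so |<v, e_j>|^2 = <v, u_j>^2 / <u_j, u_j>.
Coefficients: <v, e_1> = -2/sqrt(9), <v, e_2> = -5/sqrt(5), <v, e_3> = -80/sqrt(8280).
Square and sum: Σ |<v, e_j>|^2 = 143/23.
Compute ||v||^2 = v·v = 7.
Deficit = 7 − 143/23 = 18/23 ≥ 0, confirming Bessel's inequality. (The deficit equals ||v − Σ <v,e_j> e_j||^2, the squared distance from v to span{e_j}.)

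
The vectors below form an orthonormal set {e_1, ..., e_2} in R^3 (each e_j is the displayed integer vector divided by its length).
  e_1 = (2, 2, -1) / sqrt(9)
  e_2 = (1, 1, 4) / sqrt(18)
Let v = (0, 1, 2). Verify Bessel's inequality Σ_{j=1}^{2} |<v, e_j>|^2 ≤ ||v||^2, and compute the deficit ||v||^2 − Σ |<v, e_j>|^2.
Σ |<v, e_j>|^2 = 9/2; ||v||^2 = 5; deficit = 1/2

Write each e_j = u_j / sqrt(<u_j, u_j>) where u_j is the displayed integer vector. Then <v, e_j> = <v, u_j> / sqrt(<u_j, u_j>), so |<v, e_j>|^2 = <v, u_j>^2 / <u_j, u_j>.
Coefficients: <v, e_1> = 0/sqrt(9), <v, e_2> = 9/sqrt(18).
Square and sum: Σ |<v, e_j>|^2 = 9/2.
Compute ||v||^2 = v·v = 5.
Deficit = 5 − 9/2 = 1/2 ≥ 0, confirming Bessel's inequality. (The deficit equals ||v − Σ <v,e_j> e_j||^2, the squared distance from v to span{e_j}.)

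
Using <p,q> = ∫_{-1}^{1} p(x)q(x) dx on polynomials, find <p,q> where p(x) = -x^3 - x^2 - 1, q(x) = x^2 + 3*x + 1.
<p,q> = -74/15

Expand the product: p(x)·q(x) = -x^5 - 4*x^4 - 4*x^3 - 2*x^2 - 3*x - 1.
∫_{-1}^{1} of each monomial x^k gives [2/(k+1) if k even, 0 if k odd]. Integrating term-by-term (or equivalently evaluating the antiderivative F(x) = -x^6/6 - 4*x^5/5 - x^4 - 2*x^3/3 - 3*x^2/2 - x at the endpoints):
  F(1) − F(−1) = -77/15 − (-1/5) = -74/15.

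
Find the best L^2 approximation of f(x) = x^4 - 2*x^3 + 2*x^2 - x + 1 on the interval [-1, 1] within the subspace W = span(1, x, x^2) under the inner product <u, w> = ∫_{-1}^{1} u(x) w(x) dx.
g(x) = 20*x^2/7 - 11*x/5 + 32/35

The best approximation g ∈ W is the orthogonal projection of f onto W. Writing g = a_0 + a_1 x + a_2 x^2, the coefficients solve the normal equations G · a = b where
  G_{ij} = <φ_i, φ_j> and b_i = <f, φ_i>, with φ_0 = 1, φ_1 = x, φ_2 = x^2.
G =
  [2, 0, 2/3]
  [0, 2/3, 0]
  [2/3, 0, 2/5],
b = (56/15, -22/15, 184/105).
Solving gives a_0 = 32/35, a_1 = -11/5, a_2 = 20/7, so
  g(x) = 20*x^2/7 - 11*x/5 + 32/35.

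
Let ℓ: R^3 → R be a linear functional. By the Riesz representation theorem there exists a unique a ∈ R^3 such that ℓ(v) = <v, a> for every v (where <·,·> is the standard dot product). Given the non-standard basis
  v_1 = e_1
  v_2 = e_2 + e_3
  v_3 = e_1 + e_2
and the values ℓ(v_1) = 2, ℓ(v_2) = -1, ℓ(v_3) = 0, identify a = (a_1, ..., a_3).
a = (2, -2, 1)

Write a = (a_1, ..., a_3) in the standard basis. For each basis vector v_i, ℓ(v_i) = <v_i, a> is a linear equation in the a_j's. Collect the n equations into a matrix system V a = ℓ, where row i of V is v_i (expressed in the standard basis). Since V is invertible (lower-triangular with 1s on the diagonal, up to permutation), solve by back-substitution:
  V =
[[1, 0, 0],
 [0, 1, 1],
 [1, 1, 0]]
  V a = (2, -1, 0)
Solving gives a = (2, -2, 1).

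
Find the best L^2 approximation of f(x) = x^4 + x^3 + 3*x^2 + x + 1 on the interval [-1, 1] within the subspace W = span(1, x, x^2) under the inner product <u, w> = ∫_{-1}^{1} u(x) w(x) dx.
g(x) = 27*x^2/7 + 8*x/5 + 32/35

The best approximation g ∈ W is the orthogonal projection of f onto W. Writing g = a_0 + a_1 x + a_2 x^2, the coefficients solve the normal equations G · a = b where
  G_{ij} = <φ_i, φ_j> and b_i = <f, φ_i>, with φ_0 = 1, φ_1 = x, φ_2 = x^2.
G =
  [2, 0, 2/3]
  [0, 2/3, 0]
  [2/3, 0, 2/5],
b = (22/5, 16/15, 226/105).
Solving gives a_0 = 32/35, a_1 = 8/5, a_2 = 27/7, so
  g(x) = 27*x^2/7 + 8*x/5 + 32/35.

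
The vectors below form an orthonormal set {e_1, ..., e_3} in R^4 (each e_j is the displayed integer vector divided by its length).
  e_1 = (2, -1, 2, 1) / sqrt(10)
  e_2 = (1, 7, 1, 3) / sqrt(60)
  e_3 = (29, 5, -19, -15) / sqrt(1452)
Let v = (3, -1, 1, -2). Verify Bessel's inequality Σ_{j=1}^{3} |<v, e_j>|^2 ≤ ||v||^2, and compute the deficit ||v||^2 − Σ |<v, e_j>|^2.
Σ |<v, e_j>|^2 = 1477/121; ||v||^2 = 15; deficit = 338/121

Write each e_j = u_j / sqrt(<u_j, u_j>) where u_j is the displayed integer vector. Then <v, e_j> = <v, u_j> / sqrt(<u_j, u_j>), so |<v, e_j>|^2 = <v, u_j>^2 / <u_j, u_j>.
Coefficients: <v, e_1> = 7/sqrt(10), <v, e_2> = -9/sqrt(60), <v, e_3> = 93/sqrt(1452).
Square and sum: Σ |<v, e_j>|^2 = 1477/121.
Compute ||v||^2 = v·v = 15.
Deficit = 15 − 1477/121 = 338/121 ≥ 0, confirming Bessel's inequality. (The deficit equals ||v − Σ <v,e_j> e_j||^2, the squared distance from v to span{e_j}.)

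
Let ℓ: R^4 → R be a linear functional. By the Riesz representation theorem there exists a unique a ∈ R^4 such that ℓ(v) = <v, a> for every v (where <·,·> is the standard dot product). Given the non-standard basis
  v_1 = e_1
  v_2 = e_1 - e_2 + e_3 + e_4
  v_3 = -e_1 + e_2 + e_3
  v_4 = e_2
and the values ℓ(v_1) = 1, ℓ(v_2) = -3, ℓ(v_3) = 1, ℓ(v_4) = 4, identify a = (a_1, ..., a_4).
a = (1, 4, -2, 2)

Write a = (a_1, ..., a_4) in the standard basis. For each basis vector v_i, ℓ(v_i) = <v_i, a> is a linear equation in the a_j's. Collect the n equations into a matrix system V a = ℓ, where row i of V is v_i (expressed in the standard basis). Since V is invertible (lower-triangular with 1s on the diagonal, up to permutation), solve by back-substitution:
  V =
[[1, 0, 0, 0],
 [1, -1, 1, 1],
 [-1, 1, 1, 0],
 [0, 1, 0, 0]]
  V a = (1, -3, 1, 4)
Solving gives a = (1, 4, -2, 2).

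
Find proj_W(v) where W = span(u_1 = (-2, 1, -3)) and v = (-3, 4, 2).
proj_W(v) = (-4/7, 2/7, -6/7)

Set up U = [u_1 | ... | u_1] ∈ R^(3×1). The projector onto W = col(U) is P = U (U^T U)^(-1) U^T.
Compute U^T U =
  [14],
and U^T v = (4).
Solve U^T U · c = U^T v for the coefficients: c = (2/7). The projection is proj_W(v) = U c.
Check: (v - proj_W(v)) · u_1 = 0  (should be 0).
Result: proj_W(v) = (-4/7, 2/7, -6/7).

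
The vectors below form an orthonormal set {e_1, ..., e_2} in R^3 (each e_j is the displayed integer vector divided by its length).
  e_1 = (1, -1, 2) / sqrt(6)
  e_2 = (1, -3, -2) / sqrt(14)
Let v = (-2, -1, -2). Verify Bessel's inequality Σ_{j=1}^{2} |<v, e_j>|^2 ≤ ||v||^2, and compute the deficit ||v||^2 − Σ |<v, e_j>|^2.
Σ |<v, e_j>|^2 = 125/21; ||v||^2 = 9; deficit = 64/21

Write each e_j = u_j / sqrt(<u_j, u_j>) where u_j is the displayed integer vector. Then <v, e_j> = <v, u_j> / sqrt(<u_j, u_j>), so |<v, e_j>|^2 = <v, u_j>^2 / <u_j, u_j>.
Coefficients: <v, e_1> = -5/sqrt(6), <v, e_2> = 5/sqrt(14).
Square and sum: Σ |<v, e_j>|^2 = 125/21.
Compute ||v||^2 = v·v = 9.
Deficit = 9 − 125/21 = 64/21 ≥ 0, confirming Bessel's inequality. (The deficit equals ||v − Σ <v,e_j> e_j||^2, the squared distance from v to span{e_j}.)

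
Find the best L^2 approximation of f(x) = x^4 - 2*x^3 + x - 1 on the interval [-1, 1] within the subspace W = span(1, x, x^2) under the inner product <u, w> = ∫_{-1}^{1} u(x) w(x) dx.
g(x) = 6*x^2/7 - x/5 - 38/35

The best approximation g ∈ W is the orthogonal projection of f onto W. Writing g = a_0 + a_1 x + a_2 x^2, the coefficients solve the normal equations G · a = b where
  G_{ij} = <φ_i, φ_j> and b_i = <f, φ_i>, with φ_0 = 1, φ_1 = x, φ_2 = x^2.
G =
  [2, 0, 2/3]
  [0, 2/3, 0]
  [2/3, 0, 2/5],
b = (-8/5, -2/15, -8/21).
Solving gives a_0 = -38/35, a_1 = -1/5, a_2 = 6/7, so
  g(x) = 6*x^2/7 - x/5 - 38/35.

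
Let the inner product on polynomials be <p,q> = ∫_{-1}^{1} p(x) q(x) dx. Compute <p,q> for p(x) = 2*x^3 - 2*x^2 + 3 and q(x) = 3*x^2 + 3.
<p,q> = 88/5

Expand the product: p(x)·q(x) = 6*x^5 - 6*x^4 + 6*x^3 + 3*x^2 + 9.
∫_{-1}^{1} of each monomial x^k gives [2/(k+1) if k even, 0 if k odd]. Integrating term-by-term (or equivalently evaluating the antiderivative F(x) = x^6 - 6*x^5/5 + 3*x^4/2 + x^3 + 9*x at the endpoints):
  F(1) − F(−1) = 113/10 − (-63/10) = 88/5.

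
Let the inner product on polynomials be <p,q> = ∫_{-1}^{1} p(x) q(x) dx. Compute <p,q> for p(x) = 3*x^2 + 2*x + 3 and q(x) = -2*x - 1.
<p,q> = -32/3

Expand the product: p(x)·q(x) = -6*x^3 - 7*x^2 - 8*x - 3.
∫_{-1}^{1} of each monomial x^k gives [2/(k+1) if k even, 0 if k odd]. Integrating term-by-term (or equivalently evaluating the antiderivative F(x) = -3*x^4/2 - 7*x^3/3 - 4*x^2 - 3*x at the endpoints):
  F(1) − F(−1) = -65/6 − (-1/6) = -32/3.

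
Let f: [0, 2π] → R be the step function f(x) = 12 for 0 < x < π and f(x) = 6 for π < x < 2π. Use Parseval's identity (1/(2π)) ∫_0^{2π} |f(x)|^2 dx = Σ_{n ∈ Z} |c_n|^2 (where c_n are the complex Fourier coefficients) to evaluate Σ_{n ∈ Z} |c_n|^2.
Σ |c_n|^2 = 90

Parseval equates the L^2 energy of f (normalised by 1/(2π)) with the ℓ^2 sum of its Fourier coefficients: (1/(2π)) ∫_0^{2π} |f|^2 = Σ |c_n|^2.
Compute the left side: (1/(2π)) [∫_0^π 12^2 dx + ∫_π^{2π} 6^2 dx] = (1/(2π)) · (144π + 36π) = (144 + 36)/2 = 90.
So Σ_{n ∈ Z} |c_n|^2 = 90.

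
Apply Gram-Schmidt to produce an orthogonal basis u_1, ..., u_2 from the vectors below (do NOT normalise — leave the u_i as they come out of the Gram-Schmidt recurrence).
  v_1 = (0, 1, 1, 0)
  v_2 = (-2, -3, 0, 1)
Orthogonal basis:
  u_1 = (0, 1, 1, 0)
  u_2 = (-2, -3/2, 3/2, 1)

Apply the Gram-Schmidt recurrence
  u_1 = v_1
  u_i = v_i − Σ_{j<i} ((v_i · u_j) / (u_j · u_j)) · u_j.

Step by step this gives:
  u_1 = (0, 1, 1, 0)
  u_2 = (-2, -3/2, 3/2, 1)

Orthogonality check:
  u_2 · u_1 = 0 (should be 0)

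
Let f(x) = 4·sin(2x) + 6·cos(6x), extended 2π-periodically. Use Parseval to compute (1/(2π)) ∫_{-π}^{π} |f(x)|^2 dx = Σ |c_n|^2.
Σ |c_n|^2 = 26

Expand |f|^2 and use orthogonality of {sin(nx), cos(mx)} on [-π, π]:
  ∫_{-π}^{π} sin(nx)^2 dx = π, ∫ cos(mx)^2 dx = π, and cross terms integrate to 0.
So ∫_{-π}^{π} f(x)^2 dx = 4^2 · π + 6^2 · π = (16 + 36)π.
Divide by 2π: (16 + 36)/2 = 26.
By Parseval, this equals Σ |c_n|^2.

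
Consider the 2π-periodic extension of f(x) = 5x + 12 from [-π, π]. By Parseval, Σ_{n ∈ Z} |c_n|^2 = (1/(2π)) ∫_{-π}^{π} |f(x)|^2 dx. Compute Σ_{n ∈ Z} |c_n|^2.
Σ |c_n|^2 = 25π^2/3 + 144

Expand and integrate term by term over [-π, π]:
  ∫ (5x)^2 dx = 25·(2π^3/3); ∫ 2·5·(12)·x dx = 0 (odd integrand); ∫ 12^2 dx = 144·2π.
So (1/(2π)) ∫_{-π}^{π} (5x + 12)^2 dx = 25π^2/3 + 144 = 25π^2/3 + 144.
Parseval ⇒ Σ |c_n|^2 = 25π^2/3 + 144.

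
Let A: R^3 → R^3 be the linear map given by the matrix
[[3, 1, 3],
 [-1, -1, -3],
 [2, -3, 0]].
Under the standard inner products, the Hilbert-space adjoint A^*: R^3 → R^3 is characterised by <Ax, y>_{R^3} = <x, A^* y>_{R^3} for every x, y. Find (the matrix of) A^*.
A^* = A^T =
[[3, -1, 2],
 [1, -1, -3],
 [3, -3, 0]]

For real matrices with standard dot products, the defining identity <Ax, y> = <x, A^* y> gives (Ax)^T y = x^T (A^*) y, i.e. x^T A^T y = x^T (A^*) y. Since this holds for all x, y, we must have A^* = A^T. Therefore
A^* =
[[3, -1, 2],
 [1, -1, -3],
 [3, -3, 0]].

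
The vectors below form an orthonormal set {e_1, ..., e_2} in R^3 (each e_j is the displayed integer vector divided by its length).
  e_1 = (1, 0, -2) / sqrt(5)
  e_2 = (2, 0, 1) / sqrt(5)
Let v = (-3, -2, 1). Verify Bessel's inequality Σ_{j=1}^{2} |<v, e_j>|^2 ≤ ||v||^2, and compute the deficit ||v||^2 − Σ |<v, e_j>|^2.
Σ |<v, e_j>|^2 = 10; ||v||^2 = 14; deficit = 4

Write each e_j = u_j / sqrt(<u_j, u_j>) where u_j is the displayed integer vector. Then <v, e_j> = <v, u_j> / sqrt(<u_j, u_j>), so |<v, e_j>|^2 = <v, u_j>^2 / <u_j, u_j>.
Coefficients: <v, e_1> = -5/sqrt(5), <v, e_2> = -5/sqrt(5).
Square and sum: Σ |<v, e_j>|^2 = 10.
Compute ||v||^2 = v·v = 14.
Deficit = 14 − 10 = 4 ≥ 0, confirming Bessel's inequality. (The deficit equals ||v − Σ <v,e_j> e_j||^2, the squared distance from v to span{e_j}.)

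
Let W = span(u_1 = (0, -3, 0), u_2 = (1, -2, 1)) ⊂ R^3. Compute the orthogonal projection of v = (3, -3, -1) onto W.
proj_W(v) = (1, -3, 1)

Set up U = [u_1 | ... | u_2] ∈ R^(3×2). The projector onto W = col(U) is P = U (U^T U)^(-1) U^T.
Compute U^T U =
  [9, 6]
  [6, 6],
and U^T v = (9, 8).
Solve U^T U · c = U^T v for the coefficients: c = (1/3, 1). The projection is proj_W(v) = U c.
Check: (v - proj_W(v)) · u_1 = 0  (should be 0).
Check: (v - proj_W(v)) · u_2 = 0  (should be 0).
Result: proj_W(v) = (1, -3, 1).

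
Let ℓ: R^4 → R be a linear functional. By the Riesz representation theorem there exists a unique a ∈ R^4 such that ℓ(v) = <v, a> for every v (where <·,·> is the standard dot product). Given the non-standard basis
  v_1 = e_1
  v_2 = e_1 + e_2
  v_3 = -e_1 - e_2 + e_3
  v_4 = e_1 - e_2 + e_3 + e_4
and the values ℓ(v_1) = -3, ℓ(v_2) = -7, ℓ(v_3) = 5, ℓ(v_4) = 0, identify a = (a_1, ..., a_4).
a = (-3, -4, -2, 1)

Write a = (a_1, ..., a_4) in the standard basis. For each basis vector v_i, ℓ(v_i) = <v_i, a> is a linear equation in the a_j's. Collect the n equations into a matrix system V a = ℓ, where row i of V is v_i (expressed in the standard basis). Since V is invertible (lower-triangular with 1s on the diagonal, up to permutation), solve by back-substitution:
  V =
[[1, 0, 0, 0],
 [1, 1, 0, 0],
 [-1, -1, 1, 0],
 [1, -1, 1, 1]]
  V a = (-3, -7, 5, 0)
Solving gives a = (-3, -4, -2, 1).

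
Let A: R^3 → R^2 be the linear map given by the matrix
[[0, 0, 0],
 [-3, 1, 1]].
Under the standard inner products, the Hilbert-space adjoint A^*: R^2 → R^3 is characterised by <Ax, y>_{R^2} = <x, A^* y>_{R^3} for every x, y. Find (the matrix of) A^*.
A^* = A^T =
[[0, -3],
 [0, 1],
 [0, 1]]

For real matrices with standard dot products, the defining identity <Ax, y> = <x, A^* y> gives (Ax)^T y = x^T (A^*) y, i.e. x^T A^T y = x^T (A^*) y. Since this holds for all x, y, we must have A^* = A^T. Therefore
A^* =
[[0, -3],
 [0, 1],
 [0, 1]].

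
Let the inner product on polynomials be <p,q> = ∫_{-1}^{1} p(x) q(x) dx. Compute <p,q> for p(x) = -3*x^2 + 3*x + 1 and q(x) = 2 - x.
<p,q> = -2

Expand the product: p(x)·q(x) = 3*x^3 - 9*x^2 + 5*x + 2.
∫_{-1}^{1} of each monomial x^k gives [2/(k+1) if k even, 0 if k odd]. Integrating term-by-term (or equivalently evaluating the antiderivative F(x) = 3*x^4/4 - 3*x^3 + 5*x^2/2 + 2*x at the endpoints):
  F(1) − F(−1) = 9/4 − (17/4) = -2.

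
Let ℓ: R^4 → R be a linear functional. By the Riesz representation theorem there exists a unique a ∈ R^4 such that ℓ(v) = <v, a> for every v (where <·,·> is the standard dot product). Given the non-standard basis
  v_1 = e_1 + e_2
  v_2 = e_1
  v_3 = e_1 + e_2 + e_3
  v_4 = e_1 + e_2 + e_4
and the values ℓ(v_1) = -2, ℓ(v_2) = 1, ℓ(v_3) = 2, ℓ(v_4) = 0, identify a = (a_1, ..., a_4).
a = (1, -3, 4, 2)

Write a = (a_1, ..., a_4) in the standard basis. For each basis vector v_i, ℓ(v_i) = <v_i, a> is a linear equation in the a_j's. Collect the n equations into a matrix system V a = ℓ, where row i of V is v_i (expressed in the standard basis). Since V is invertible (lower-triangular with 1s on the diagonal, up to permutation), solve by back-substitution:
  V =
[[1, 1, 0, 0],
 [1, 0, 0, 0],
 [1, 1, 1, 0],
 [1, 1, 0, 1]]
  V a = (-2, 1, 2, 0)
Solving gives a = (1, -3, 4, 2).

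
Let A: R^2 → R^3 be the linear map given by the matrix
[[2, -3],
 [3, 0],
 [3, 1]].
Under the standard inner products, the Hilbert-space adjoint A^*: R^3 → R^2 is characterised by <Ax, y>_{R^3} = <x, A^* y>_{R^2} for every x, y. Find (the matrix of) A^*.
A^* = A^T =
[[2, 3, 3],
 [-3, 0, 1]]

For real matrices with standard dot products, the defining identity <Ax, y> = <x, A^* y> gives (Ax)^T y = x^T (A^*) y, i.e. x^T A^T y = x^T (A^*) y. Since this holds for all x, y, we must have A^* = A^T. Therefore
A^* =
[[2, 3, 3],
 [-3, 0, 1]].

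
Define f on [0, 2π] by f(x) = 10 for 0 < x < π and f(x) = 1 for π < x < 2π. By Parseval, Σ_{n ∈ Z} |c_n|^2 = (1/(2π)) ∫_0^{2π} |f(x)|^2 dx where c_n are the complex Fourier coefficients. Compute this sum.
Σ |c_n|^2 = 101/2

Parseval equates the L^2 energy of f (normalised by 1/(2π)) with the ℓ^2 sum of its Fourier coefficients: (1/(2π)) ∫_0^{2π} |f|^2 = Σ |c_n|^2.
Compute the left side: (1/(2π)) [∫_0^π 10^2 dx + ∫_π^{2π} 1^2 dx] = (1/(2π)) · (100π + 1π) = (100 + 1)/2 = 101/2.
So Σ_{n ∈ Z} |c_n|^2 = 101/2.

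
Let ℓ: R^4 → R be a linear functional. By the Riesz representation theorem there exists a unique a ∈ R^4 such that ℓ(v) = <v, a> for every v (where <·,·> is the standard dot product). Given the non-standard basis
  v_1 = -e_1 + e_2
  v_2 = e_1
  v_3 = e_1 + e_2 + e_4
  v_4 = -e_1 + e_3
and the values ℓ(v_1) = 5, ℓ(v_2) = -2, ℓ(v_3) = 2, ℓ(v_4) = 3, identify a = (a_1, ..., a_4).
a = (-2, 3, 1, 1)

Write a = (a_1, ..., a_4) in the standard basis. For each basis vector v_i, ℓ(v_i) = <v_i, a> is a linear equation in the a_j's. Collect the n equations into a matrix system V a = ℓ, where row i of V is v_i (expressed in the standard basis). Since V is invertible (lower-triangular with 1s on the diagonal, up to permutation), solve by back-substitution:
  V =
[[-1, 1, 0, 0],
 [1, 0, 0, 0],
 [1, 1, 0, 1],
 [-1, 0, 1, 0]]
  V a = (5, -2, 2, 3)
Solving gives a = (-2, 3, 1, 1).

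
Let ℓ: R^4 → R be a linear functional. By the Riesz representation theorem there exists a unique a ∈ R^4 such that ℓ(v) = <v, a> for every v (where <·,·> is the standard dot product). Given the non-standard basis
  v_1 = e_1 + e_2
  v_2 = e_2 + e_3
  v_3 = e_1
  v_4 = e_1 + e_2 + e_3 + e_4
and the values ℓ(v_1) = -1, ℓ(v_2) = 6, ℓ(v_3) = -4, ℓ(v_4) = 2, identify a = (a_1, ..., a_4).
a = (-4, 3, 3, 0)

Write a = (a_1, ..., a_4) in the standard basis. For each basis vector v_i, ℓ(v_i) = <v_i, a> is a linear equation in the a_j's. Collect the n equations into a matrix system V a = ℓ, where row i of V is v_i (expressed in the standard basis). Since V is invertible (lower-triangular with 1s on the diagonal, up to permutation), solve by back-substitution:
  V =
[[1, 1, 0, 0],
 [0, 1, 1, 0],
 [1, 0, 0, 0],
 [1, 1, 1, 1]]
  V a = (-1, 6, -4, 2)
Solving gives a = (-4, 3, 3, 0).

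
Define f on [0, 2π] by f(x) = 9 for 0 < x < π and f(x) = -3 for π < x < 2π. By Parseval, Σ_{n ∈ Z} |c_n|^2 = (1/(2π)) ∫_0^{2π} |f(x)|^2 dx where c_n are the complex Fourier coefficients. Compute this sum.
Σ |c_n|^2 = 45

Parseval equates the L^2 energy of f (normalised by 1/(2π)) with the ℓ^2 sum of its Fourier coefficients: (1/(2π)) ∫_0^{2π} |f|^2 = Σ |c_n|^2.
Compute the left side: (1/(2π)) [∫_0^π 9^2 dx + ∫_π^{2π} (-3)^2 dx] = (1/(2π)) · (81π + 9π) = (81 + 9)/2 = 45.
So Σ_{n ∈ Z} |c_n|^2 = 45.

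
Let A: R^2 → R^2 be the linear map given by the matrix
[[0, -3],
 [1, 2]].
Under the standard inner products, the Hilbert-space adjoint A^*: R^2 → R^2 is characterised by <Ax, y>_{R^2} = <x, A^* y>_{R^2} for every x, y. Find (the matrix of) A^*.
A^* = A^T =
[[0, 1],
 [-3, 2]]

For real matrices with standard dot products, the defining identity <Ax, y> = <x, A^* y> gives (Ax)^T y = x^T (A^*) y, i.e. x^T A^T y = x^T (A^*) y. Since this holds for all x, y, we must have A^* = A^T. Therefore
A^* =
[[0, 1],
 [-3, 2]].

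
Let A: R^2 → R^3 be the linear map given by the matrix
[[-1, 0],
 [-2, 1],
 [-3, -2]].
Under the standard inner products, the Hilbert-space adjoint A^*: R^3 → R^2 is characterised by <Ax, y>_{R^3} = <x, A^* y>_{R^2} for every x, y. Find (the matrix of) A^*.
A^* = A^T =
[[-1, -2, -3],
 [0, 1, -2]]

For real matrices with standard dot products, the defining identity <Ax, y> = <x, A^* y> gives (Ax)^T y = x^T (A^*) y, i.e. x^T A^T y = x^T (A^*) y. Since this holds for all x, y, we must have A^* = A^T. Therefore
A^* =
[[-1, -2, -3],
 [0, 1, -2]].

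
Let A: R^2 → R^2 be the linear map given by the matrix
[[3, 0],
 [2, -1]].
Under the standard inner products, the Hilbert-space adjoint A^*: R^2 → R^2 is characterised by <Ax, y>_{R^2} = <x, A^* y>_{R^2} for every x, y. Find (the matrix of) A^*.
A^* = A^T =
[[3, 2],
 [0, -1]]

For real matrices with standard dot products, the defining identity <Ax, y> = <x, A^* y> gives (Ax)^T y = x^T (A^*) y, i.e. x^T A^T y = x^T (A^*) y. Since this holds for all x, y, we must have A^* = A^T. Therefore
A^* =
[[3, 2],
 [0, -1]].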